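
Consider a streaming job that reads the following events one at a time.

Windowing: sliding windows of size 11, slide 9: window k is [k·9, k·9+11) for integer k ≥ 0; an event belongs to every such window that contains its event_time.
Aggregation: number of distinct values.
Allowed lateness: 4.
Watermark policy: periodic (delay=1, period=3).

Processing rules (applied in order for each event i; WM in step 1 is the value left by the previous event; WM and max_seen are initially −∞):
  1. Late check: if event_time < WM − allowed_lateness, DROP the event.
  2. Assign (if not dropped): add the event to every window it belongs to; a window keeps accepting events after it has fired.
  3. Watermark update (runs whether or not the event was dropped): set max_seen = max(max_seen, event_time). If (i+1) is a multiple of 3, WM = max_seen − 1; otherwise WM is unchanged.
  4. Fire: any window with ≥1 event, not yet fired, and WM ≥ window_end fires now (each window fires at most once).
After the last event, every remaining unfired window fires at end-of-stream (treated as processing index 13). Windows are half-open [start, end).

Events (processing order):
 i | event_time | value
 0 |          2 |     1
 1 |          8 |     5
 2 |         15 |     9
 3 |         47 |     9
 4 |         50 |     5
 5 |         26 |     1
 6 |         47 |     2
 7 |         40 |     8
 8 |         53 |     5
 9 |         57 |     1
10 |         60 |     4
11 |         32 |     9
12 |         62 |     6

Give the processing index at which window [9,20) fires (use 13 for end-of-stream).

5

i=0 t=2 v=1: → [0,11); WM=−∞
i=1 t=8 v=5: → [0,11); WM=−∞
i=2 t=15 v=9: → [9,20); WM=14; [0,11) fires=2
i=3 t=47 v=9: → [45,56); WM=14
i=4 t=50 v=5: → [45,56); WM=14
i=5 t=26 v=1: → [18,29); WM=49; [9,20) fires=1 [18,29) fires=1
i=6 t=47 v=2: → [45,56); WM=49
i=7 t=40 v=8: DROP (t<49-4); WM=49
i=8 t=53 v=5: → [45,56); WM=52
i=9 t=57 v=1: → [54,65); WM=52
i=10 t=60 v=4: → [54,65); WM=52
i=11 t=32 v=9: DROP (t<52-4); WM=59; [45,56) fires=3
i=12 t=62 v=6: → [54,65); WM=59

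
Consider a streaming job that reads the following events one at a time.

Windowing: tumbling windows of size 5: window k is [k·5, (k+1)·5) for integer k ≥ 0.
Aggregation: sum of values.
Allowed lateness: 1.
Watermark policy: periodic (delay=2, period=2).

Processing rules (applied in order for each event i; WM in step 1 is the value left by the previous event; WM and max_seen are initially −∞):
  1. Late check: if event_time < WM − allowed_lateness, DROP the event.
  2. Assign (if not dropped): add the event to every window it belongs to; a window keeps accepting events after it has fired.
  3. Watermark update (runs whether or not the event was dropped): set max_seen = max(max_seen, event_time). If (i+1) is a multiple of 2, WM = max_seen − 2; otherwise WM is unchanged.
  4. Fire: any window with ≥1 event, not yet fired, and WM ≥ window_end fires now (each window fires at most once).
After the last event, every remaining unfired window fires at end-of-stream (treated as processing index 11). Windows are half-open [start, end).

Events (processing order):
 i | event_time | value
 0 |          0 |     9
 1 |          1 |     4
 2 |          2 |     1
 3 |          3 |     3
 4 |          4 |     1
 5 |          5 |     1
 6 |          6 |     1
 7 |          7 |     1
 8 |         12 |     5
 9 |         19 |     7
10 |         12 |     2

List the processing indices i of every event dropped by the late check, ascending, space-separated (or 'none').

i=0 t=0 v=9: → [0,5); WM=−∞
i=1 t=1 v=4: → [0,5); WM=-1
i=2 t=2 v=1: → [0,5); WM=-1
i=3 t=3 v=3: → [0,5); WM=1
i=4 t=4 v=1: → [0,5); WM=1
i=5 t=5 v=1: → [5,10); WM=3
i=6 t=6 v=1: → [5,10); WM=3
i=7 t=7 v=1: → [5,10); WM=5; [0,5) fires=18
i=8 t=12 v=5: → [10,15); WM=5
i=9 t=19 v=7: → [15,20); WM=17; [5,10) fires=3 [10,15) fires=5
i=10 t=12 v=2: DROP (t<17-1); WM=17

10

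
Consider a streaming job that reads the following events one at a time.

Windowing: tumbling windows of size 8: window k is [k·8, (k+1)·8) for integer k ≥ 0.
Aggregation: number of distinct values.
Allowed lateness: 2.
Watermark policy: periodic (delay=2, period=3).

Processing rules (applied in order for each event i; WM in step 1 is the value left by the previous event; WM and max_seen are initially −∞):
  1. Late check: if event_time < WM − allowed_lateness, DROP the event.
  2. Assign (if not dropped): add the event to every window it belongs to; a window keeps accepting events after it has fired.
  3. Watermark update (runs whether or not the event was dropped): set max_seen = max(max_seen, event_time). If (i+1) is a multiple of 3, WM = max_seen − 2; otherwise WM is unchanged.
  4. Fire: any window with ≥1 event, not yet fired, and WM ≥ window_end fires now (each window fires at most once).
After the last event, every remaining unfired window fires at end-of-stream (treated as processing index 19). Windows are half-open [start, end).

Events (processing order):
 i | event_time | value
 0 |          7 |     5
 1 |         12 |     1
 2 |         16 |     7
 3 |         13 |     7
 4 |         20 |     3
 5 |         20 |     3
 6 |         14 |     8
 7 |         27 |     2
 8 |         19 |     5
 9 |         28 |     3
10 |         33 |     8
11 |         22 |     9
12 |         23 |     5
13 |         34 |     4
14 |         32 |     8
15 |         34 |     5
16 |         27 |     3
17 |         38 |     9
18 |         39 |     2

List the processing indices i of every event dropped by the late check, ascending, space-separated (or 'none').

i=0 t=7 v=5: → [0,8); WM=−∞
i=1 t=12 v=1: → [8,16); WM=−∞
i=2 t=16 v=7: → [16,24); WM=14; [0,8) fires=1
i=3 t=13 v=7: → [8,16); WM=14
i=4 t=20 v=3: → [16,24); WM=14
i=5 t=20 v=3: → [16,24); WM=18; [8,16) fires=2
i=6 t=14 v=8: DROP (t<18-2); WM=18
i=7 t=27 v=2: → [24,32); WM=18
i=8 t=19 v=5: → [16,24); WM=25; [16,24) fires=3
i=9 t=28 v=3: → [24,32); WM=25
i=10 t=33 v=8: → [32,40); WM=25
i=11 t=22 v=9: DROP (t<25-2); WM=31
i=12 t=23 v=5: DROP (t<31-2); WM=31
i=13 t=34 v=4: → [32,40); WM=31
i=14 t=32 v=8: → [32,40); WM=32; [24,32) fires=2
i=15 t=34 v=5: → [32,40); WM=32
i=16 t=27 v=3: DROP (t<32-2); WM=32
i=17 t=38 v=9: → [32,40); WM=36
i=18 t=39 v=2: → [32,40); WM=36

6 11 12 16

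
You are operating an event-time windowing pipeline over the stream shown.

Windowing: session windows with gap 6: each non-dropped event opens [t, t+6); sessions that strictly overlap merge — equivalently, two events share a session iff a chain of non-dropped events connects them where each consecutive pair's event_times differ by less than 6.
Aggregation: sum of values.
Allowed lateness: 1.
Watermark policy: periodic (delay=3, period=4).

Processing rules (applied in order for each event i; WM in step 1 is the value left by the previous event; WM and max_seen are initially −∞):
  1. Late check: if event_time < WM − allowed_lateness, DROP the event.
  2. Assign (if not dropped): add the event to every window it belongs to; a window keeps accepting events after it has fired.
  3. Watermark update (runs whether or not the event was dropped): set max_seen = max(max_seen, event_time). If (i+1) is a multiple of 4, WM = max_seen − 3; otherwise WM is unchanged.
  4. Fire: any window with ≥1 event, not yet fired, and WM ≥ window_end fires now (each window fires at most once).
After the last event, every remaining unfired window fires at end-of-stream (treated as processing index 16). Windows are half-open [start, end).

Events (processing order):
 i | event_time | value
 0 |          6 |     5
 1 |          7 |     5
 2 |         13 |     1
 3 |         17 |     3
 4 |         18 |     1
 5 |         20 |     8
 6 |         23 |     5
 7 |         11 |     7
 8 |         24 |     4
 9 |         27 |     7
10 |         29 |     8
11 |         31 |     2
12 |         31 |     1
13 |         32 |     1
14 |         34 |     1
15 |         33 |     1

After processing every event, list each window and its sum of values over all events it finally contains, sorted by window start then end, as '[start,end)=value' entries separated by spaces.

[6,13)=10 [13,40)=43

i=0 t=6 v=5: → [6,12); WM=−∞
i=1 t=7 v=5: → [6,13); WM=−∞
i=2 t=13 v=1: → [13,19); WM=−∞
i=3 t=17 v=3: → [13,23); WM=14
i=4 t=18 v=1: → [13,24); WM=14
i=5 t=20 v=8: → [13,26); WM=14
i=6 t=23 v=5: → [13,29); WM=14
i=7 t=11 v=7: DROP (t<14-1); WM=20
i=8 t=24 v=4: → [13,30); WM=20
i=9 t=27 v=7: → [13,33); WM=20
i=10 t=29 v=8: → [13,35); WM=20
i=11 t=31 v=2: → [13,37); WM=28
i=12 t=31 v=1: → [13,37); WM=28
i=13 t=32 v=1: → [13,38); WM=28
i=14 t=34 v=1: → [13,40); WM=28
i=15 t=33 v=1: → [13,40); WM=31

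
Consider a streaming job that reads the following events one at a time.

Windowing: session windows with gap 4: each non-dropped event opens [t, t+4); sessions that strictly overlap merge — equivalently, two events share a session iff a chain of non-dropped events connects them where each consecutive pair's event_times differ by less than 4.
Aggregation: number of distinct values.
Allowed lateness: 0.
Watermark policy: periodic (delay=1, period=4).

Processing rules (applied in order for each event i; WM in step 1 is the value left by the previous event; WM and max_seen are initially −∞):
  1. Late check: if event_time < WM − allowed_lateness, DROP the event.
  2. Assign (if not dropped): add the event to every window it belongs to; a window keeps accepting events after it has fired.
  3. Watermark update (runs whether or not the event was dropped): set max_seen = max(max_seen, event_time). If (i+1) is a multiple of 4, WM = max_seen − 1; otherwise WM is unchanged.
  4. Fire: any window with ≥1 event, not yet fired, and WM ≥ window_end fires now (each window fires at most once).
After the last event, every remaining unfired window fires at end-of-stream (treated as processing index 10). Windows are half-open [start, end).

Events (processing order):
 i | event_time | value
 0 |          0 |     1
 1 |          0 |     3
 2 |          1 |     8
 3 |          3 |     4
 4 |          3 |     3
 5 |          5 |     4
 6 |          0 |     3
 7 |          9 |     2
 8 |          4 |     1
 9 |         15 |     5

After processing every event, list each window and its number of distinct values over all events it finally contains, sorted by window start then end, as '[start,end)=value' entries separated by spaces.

[0,9)=4 [9,13)=1 [15,19)=1

i=0 t=0 v=1: → [0,4); WM=−∞
i=1 t=0 v=3: → [0,4); WM=−∞
i=2 t=1 v=8: → [0,5); WM=−∞
i=3 t=3 v=4: → [0,7); WM=2
i=4 t=3 v=3: → [0,7); WM=2
i=5 t=5 v=4: → [0,9); WM=2
i=6 t=0 v=3: DROP (t<2-0); WM=2
i=7 t=9 v=2: → [9,13); WM=8
i=8 t=4 v=1: DROP (t<8-0); WM=8
i=9 t=15 v=5: → [15,19); WM=8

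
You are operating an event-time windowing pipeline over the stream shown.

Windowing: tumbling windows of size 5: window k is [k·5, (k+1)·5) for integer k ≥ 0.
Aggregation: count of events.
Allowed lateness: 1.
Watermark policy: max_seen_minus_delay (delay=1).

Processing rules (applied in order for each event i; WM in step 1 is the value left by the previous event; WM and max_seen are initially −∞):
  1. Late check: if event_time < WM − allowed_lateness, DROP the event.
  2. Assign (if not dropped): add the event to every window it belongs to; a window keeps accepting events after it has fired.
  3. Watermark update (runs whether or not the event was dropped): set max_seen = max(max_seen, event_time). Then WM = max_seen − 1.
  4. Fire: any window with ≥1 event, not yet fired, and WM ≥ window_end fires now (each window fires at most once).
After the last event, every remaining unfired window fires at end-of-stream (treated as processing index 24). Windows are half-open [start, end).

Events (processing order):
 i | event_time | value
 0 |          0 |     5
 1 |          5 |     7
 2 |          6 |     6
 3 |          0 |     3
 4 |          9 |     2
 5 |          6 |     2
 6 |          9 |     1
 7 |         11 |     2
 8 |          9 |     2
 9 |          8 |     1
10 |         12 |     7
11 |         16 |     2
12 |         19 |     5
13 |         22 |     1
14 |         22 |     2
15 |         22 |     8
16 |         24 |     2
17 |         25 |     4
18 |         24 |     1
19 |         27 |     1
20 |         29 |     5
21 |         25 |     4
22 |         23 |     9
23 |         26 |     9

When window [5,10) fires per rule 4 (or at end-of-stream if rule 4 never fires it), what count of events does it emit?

i=0 t=0 v=5: → [0,5); WM=-1
i=1 t=5 v=7: → [5,10); WM=4
i=2 t=6 v=6: → [5,10); WM=5; [0,5) fires=1
i=3 t=0 v=3: DROP (t<5-1); WM=5
i=4 t=9 v=2: → [5,10); WM=8
i=5 t=6 v=2: DROP (t<8-1); WM=8
i=6 t=9 v=1: → [5,10); WM=8
i=7 t=11 v=2: → [10,15); WM=10; [5,10) fires=4
i=8 t=9 v=2: → [5,10); WM=10
i=9 t=8 v=1: DROP (t<10-1); WM=10
i=10 t=12 v=7: → [10,15); WM=11
i=11 t=16 v=2: → [15,20); WM=15; [10,15) fires=2
i=12 t=19 v=5: → [15,20); WM=18
i=13 t=22 v=1: → [20,25); WM=21; [15,20) fires=2
i=14 t=22 v=2: → [20,25); WM=21
i=15 t=22 v=8: → [20,25); WM=21
i=16 t=24 v=2: → [20,25); WM=23
i=17 t=25 v=4: → [25,30); WM=24
i=18 t=24 v=1: → [20,25); WM=24
i=19 t=27 v=1: → [25,30); WM=26; [20,25) fires=5
i=20 t=29 v=5: → [25,30); WM=28
i=21 t=25 v=4: DROP (t<28-1); WM=28
i=22 t=23 v=9: DROP (t<28-1); WM=28
i=23 t=26 v=9: DROP (t<28-1); WM=28

4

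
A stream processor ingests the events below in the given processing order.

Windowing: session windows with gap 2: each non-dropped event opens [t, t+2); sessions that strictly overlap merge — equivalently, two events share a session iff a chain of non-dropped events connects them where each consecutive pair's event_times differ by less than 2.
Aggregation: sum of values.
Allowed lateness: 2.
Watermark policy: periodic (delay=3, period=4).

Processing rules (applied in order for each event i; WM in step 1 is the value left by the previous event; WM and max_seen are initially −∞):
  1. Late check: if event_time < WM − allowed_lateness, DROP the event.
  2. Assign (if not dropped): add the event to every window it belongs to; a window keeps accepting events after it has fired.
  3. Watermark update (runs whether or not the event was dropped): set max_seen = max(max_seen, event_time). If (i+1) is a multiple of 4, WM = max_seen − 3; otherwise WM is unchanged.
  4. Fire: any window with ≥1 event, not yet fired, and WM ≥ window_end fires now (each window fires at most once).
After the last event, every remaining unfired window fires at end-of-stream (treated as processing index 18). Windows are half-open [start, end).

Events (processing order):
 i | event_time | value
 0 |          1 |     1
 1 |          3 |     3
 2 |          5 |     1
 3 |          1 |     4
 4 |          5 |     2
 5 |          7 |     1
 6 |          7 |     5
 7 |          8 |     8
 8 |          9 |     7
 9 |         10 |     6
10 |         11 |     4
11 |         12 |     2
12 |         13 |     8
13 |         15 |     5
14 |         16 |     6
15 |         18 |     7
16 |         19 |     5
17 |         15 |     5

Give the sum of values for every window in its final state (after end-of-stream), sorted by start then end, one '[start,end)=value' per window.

i=0 t=1 v=1: → [1,3); WM=−∞
i=1 t=3 v=3: → [3,5); WM=−∞
i=2 t=5 v=1: → [5,7); WM=−∞
i=3 t=1 v=4: → [1,3); WM=2
i=4 t=5 v=2: → [5,7); WM=2
i=5 t=7 v=1: → [7,9); WM=2
i=6 t=7 v=5: → [7,9); WM=2
i=7 t=8 v=8: → [7,10); WM=5
i=8 t=9 v=7: → [7,11); WM=5
i=9 t=10 v=6: → [7,12); WM=5
i=10 t=11 v=4: → [7,13); WM=5
i=11 t=12 v=2: → [7,14); WM=9
i=12 t=13 v=8: → [7,15); WM=9
i=13 t=15 v=5: → [15,17); WM=9
i=14 t=16 v=6: → [15,18); WM=9
i=15 t=18 v=7: → [18,20); WM=15
i=16 t=19 v=5: → [18,21); WM=15
i=17 t=15 v=5: → [15,18); WM=15

[1,3)=5 [3,5)=3 [5,7)=3 [7,15)=41 [15,18)=16 [18,21)=12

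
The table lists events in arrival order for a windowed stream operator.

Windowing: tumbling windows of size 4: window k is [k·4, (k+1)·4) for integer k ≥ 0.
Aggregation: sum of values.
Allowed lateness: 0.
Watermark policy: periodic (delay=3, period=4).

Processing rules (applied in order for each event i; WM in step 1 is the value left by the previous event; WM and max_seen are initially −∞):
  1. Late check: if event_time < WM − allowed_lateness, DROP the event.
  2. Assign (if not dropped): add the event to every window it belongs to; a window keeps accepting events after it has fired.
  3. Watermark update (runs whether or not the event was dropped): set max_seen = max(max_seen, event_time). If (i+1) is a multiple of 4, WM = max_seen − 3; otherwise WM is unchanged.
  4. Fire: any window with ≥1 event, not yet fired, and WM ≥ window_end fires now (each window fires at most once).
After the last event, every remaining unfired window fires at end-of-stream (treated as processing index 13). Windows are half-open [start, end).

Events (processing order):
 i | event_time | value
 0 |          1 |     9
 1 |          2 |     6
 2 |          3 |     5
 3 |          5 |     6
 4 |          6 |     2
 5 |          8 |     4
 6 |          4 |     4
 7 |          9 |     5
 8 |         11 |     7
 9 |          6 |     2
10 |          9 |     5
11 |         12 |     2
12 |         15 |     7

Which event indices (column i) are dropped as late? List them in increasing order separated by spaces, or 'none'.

i=0 t=1 v=9: → [0,4); WM=−∞
i=1 t=2 v=6: → [0,4); WM=−∞
i=2 t=3 v=5: → [0,4); WM=−∞
i=3 t=5 v=6: → [4,8); WM=2
i=4 t=6 v=2: → [4,8); WM=2
i=5 t=8 v=4: → [8,12); WM=2
i=6 t=4 v=4: → [4,8); WM=2
i=7 t=9 v=5: → [8,12); WM=6; [0,4) fires=20
i=8 t=11 v=7: → [8,12); WM=6
i=9 t=6 v=2: → [4,8); WM=6
i=10 t=9 v=5: → [8,12); WM=6
i=11 t=12 v=2: → [12,16); WM=9; [4,8) fires=14
i=12 t=15 v=7: → [12,16); WM=9

none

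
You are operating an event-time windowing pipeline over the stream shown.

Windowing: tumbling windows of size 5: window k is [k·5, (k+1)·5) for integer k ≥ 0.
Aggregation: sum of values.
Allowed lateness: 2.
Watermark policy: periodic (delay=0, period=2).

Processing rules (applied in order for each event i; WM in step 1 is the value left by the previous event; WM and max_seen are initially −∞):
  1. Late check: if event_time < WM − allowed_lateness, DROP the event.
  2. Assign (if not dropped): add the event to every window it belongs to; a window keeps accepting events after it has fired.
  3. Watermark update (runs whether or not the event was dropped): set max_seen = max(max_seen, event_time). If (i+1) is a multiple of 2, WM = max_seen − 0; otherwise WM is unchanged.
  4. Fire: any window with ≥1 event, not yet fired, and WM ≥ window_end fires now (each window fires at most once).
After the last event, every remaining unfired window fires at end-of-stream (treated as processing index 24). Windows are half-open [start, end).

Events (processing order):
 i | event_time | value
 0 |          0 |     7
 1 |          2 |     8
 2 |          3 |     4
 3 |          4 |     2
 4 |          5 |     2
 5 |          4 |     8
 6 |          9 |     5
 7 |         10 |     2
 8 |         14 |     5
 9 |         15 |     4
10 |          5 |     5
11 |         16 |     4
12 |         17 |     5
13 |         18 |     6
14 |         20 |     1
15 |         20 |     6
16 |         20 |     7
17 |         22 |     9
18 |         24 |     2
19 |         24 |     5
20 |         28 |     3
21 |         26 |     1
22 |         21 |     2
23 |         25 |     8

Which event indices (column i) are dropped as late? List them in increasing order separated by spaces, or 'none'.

i=0 t=0 v=7: → [0,5); WM=−∞
i=1 t=2 v=8: → [0,5); WM=2
i=2 t=3 v=4: → [0,5); WM=2
i=3 t=4 v=2: → [0,5); WM=4
i=4 t=5 v=2: → [5,10); WM=4
i=5 t=4 v=8: → [0,5); WM=5; [0,5) fires=29
i=6 t=9 v=5: → [5,10); WM=5
i=7 t=10 v=2: → [10,15); WM=10; [5,10) fires=7
i=8 t=14 v=5: → [10,15); WM=10
i=9 t=15 v=4: → [15,20); WM=15; [10,15) fires=7
i=10 t=5 v=5: DROP (t<15-2); WM=15
i=11 t=16 v=4: → [15,20); WM=16
i=12 t=17 v=5: → [15,20); WM=16
i=13 t=18 v=6: → [15,20); WM=18
i=14 t=20 v=1: → [20,25); WM=18
i=15 t=20 v=6: → [20,25); WM=20; [15,20) fires=19
i=16 t=20 v=7: → [20,25); WM=20
i=17 t=22 v=9: → [20,25); WM=22
i=18 t=24 v=2: → [20,25); WM=22
i=19 t=24 v=5: → [20,25); WM=24
i=20 t=28 v=3: → [25,30); WM=24
i=21 t=26 v=1: → [25,30); WM=28; [20,25) fires=30
i=22 t=21 v=2: DROP (t<28-2); WM=28
i=23 t=25 v=8: DROP (t<28-2); WM=28

10 22 23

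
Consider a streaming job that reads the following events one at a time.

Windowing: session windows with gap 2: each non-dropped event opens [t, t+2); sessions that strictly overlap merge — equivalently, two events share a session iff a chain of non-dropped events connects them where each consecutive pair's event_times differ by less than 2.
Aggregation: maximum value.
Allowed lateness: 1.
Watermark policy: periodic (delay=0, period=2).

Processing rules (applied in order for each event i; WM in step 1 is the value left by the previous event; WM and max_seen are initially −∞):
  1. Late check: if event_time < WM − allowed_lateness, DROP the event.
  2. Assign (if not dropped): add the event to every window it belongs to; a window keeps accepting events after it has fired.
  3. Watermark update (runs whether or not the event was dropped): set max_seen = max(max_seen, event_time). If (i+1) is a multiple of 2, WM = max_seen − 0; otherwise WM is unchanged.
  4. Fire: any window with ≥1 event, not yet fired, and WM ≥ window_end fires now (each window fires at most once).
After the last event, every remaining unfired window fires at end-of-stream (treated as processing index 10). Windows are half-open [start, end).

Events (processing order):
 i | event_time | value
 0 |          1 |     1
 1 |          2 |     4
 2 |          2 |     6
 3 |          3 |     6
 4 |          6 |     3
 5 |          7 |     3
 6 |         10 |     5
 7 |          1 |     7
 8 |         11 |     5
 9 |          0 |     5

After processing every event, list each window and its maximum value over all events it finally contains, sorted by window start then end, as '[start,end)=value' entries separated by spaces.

[1,5)=6 [6,9)=3 [10,13)=5

i=0 t=1 v=1: → [1,3); WM=−∞
i=1 t=2 v=4: → [1,4); WM=2
i=2 t=2 v=6: → [1,4); WM=2
i=3 t=3 v=6: → [1,5); WM=3
i=4 t=6 v=3: → [6,8); WM=3
i=5 t=7 v=3: → [6,9); WM=7
i=6 t=10 v=5: → [10,12); WM=7
i=7 t=1 v=7: DROP (t<7-1); WM=10
i=8 t=11 v=5: → [10,13); WM=10
i=9 t=0 v=5: DROP (t<10-1); WM=11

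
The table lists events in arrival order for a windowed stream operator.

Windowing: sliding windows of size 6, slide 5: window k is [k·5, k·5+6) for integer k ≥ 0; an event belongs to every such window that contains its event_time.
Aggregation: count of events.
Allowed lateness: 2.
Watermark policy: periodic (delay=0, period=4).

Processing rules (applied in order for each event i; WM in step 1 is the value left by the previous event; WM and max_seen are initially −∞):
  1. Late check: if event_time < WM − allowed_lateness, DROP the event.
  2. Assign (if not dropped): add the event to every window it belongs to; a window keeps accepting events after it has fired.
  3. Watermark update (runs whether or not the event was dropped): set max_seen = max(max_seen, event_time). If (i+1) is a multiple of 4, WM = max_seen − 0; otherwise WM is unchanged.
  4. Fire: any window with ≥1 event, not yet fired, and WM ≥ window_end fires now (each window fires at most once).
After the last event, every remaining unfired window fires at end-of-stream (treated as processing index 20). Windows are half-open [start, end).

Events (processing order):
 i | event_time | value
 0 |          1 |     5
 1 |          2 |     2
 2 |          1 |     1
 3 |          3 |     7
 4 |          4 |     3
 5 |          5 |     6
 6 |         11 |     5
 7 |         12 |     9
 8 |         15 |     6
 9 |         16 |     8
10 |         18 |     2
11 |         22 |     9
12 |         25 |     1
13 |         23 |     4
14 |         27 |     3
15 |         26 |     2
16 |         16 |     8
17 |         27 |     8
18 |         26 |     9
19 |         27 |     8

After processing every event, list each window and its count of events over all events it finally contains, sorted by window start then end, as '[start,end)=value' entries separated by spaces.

[0,6)=6 [5,11)=1 [10,16)=3 [15,21)=3 [20,26)=3 [25,31)=6

i=0 t=1 v=5: → [0,6); WM=−∞
i=1 t=2 v=2: → [0,6); WM=−∞
i=2 t=1 v=1: → [0,6); WM=−∞
i=3 t=3 v=7: → [0,6); WM=3
i=4 t=4 v=3: → [0,6); WM=3
i=5 t=5 v=6: → [5,11),[0,6); WM=3
i=6 t=11 v=5: → [10,16); WM=3
i=7 t=12 v=9: → [10,16); WM=12; [0,6) fires=6 [5,11) fires=1
i=8 t=15 v=6: → [15,21),[10,16); WM=12
i=9 t=16 v=8: → [15,21); WM=12
i=10 t=18 v=2: → [15,21); WM=12
i=11 t=22 v=9: → [20,26); WM=22; [10,16) fires=3 [15,21) fires=3
i=12 t=25 v=1: → [25,31),[20,26); WM=22
i=13 t=23 v=4: → [20,26); WM=22
i=14 t=27 v=3: → [25,31); WM=22
i=15 t=26 v=2: → [25,31); WM=27; [20,26) fires=3
i=16 t=16 v=8: DROP (t<27-2); WM=27
i=17 t=27 v=8: → [25,31); WM=27
i=18 t=26 v=9: → [25,31); WM=27
i=19 t=27 v=8: → [25,31); WM=27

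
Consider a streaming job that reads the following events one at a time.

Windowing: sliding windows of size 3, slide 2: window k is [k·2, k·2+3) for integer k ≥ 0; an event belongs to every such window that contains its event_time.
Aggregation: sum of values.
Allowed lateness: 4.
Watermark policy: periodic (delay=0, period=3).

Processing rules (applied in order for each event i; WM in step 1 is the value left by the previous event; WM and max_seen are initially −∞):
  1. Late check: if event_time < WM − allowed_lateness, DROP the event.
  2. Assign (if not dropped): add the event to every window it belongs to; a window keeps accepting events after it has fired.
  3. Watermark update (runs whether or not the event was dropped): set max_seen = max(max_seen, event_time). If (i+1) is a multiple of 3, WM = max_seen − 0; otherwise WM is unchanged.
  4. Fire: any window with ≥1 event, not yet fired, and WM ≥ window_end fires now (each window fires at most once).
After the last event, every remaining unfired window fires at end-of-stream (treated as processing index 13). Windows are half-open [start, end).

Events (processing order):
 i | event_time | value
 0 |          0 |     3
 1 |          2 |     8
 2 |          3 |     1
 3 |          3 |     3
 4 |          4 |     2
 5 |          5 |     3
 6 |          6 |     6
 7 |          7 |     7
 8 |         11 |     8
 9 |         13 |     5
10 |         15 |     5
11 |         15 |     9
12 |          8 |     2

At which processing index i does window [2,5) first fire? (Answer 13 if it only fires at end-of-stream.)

i=0 t=0 v=3: → [0,3); WM=−∞
i=1 t=2 v=8: → [2,5),[0,3); WM=−∞
i=2 t=3 v=1: → [2,5); WM=3; [0,3) fires=11
i=3 t=3 v=3: → [2,5); WM=3
i=4 t=4 v=2: → [4,7),[2,5); WM=3
i=5 t=5 v=3: → [4,7); WM=5; [2,5) fires=14
i=6 t=6 v=6: → [6,9),[4,7); WM=5
i=7 t=7 v=7: → [6,9); WM=5
i=8 t=11 v=8: → [10,13); WM=11; [4,7) fires=11 [6,9) fires=13
i=9 t=13 v=5: → [12,15); WM=11
i=10 t=15 v=5: → [14,17); WM=11
i=11 t=15 v=9: → [14,17); WM=15; [10,13) fires=8 [12,15) fires=5
i=12 t=8 v=2: DROP (t<15-4); WM=15

5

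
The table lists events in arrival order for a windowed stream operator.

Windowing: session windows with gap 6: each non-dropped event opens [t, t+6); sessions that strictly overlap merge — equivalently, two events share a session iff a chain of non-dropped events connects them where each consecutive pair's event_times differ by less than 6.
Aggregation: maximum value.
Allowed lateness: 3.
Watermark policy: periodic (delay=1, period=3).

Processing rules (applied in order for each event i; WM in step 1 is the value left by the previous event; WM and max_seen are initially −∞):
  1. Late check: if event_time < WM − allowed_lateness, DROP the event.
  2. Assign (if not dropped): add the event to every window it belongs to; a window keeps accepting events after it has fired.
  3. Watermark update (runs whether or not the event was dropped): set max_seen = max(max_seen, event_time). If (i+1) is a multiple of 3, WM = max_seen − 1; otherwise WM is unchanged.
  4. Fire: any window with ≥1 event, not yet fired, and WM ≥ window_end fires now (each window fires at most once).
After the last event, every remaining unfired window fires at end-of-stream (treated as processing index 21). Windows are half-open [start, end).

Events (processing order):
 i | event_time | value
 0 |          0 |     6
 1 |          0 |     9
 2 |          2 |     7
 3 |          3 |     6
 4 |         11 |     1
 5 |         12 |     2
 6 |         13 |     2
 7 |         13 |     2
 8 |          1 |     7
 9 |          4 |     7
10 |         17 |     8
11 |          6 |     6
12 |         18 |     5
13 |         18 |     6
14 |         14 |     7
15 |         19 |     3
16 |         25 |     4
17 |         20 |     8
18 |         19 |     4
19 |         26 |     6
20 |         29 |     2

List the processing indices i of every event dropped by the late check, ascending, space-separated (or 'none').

8 9 11 18

i=0 t=0 v=6: → [0,6); WM=−∞
i=1 t=0 v=9: → [0,6); WM=−∞
i=2 t=2 v=7: → [0,8); WM=1
i=3 t=3 v=6: → [0,9); WM=1
i=4 t=11 v=1: → [11,17); WM=1
i=5 t=12 v=2: → [11,18); WM=11
i=6 t=13 v=2: → [11,19); WM=11
i=7 t=13 v=2: → [11,19); WM=11
i=8 t=1 v=7: DROP (t<11-3); WM=12
i=9 t=4 v=7: DROP (t<12-3); WM=12
i=10 t=17 v=8: → [11,23); WM=12
i=11 t=6 v=6: DROP (t<12-3); WM=16
i=12 t=18 v=5: → [11,24); WM=16
i=13 t=18 v=6: → [11,24); WM=16
i=14 t=14 v=7: → [11,24); WM=17
i=15 t=19 v=3: → [11,25); WM=17
i=16 t=25 v=4: → [25,31); WM=17
i=17 t=20 v=8: → [11,31); WM=24
i=18 t=19 v=4: DROP (t<24-3); WM=24
i=19 t=26 v=6: → [11,32); WM=24
i=20 t=29 v=2: → [11,35); WM=28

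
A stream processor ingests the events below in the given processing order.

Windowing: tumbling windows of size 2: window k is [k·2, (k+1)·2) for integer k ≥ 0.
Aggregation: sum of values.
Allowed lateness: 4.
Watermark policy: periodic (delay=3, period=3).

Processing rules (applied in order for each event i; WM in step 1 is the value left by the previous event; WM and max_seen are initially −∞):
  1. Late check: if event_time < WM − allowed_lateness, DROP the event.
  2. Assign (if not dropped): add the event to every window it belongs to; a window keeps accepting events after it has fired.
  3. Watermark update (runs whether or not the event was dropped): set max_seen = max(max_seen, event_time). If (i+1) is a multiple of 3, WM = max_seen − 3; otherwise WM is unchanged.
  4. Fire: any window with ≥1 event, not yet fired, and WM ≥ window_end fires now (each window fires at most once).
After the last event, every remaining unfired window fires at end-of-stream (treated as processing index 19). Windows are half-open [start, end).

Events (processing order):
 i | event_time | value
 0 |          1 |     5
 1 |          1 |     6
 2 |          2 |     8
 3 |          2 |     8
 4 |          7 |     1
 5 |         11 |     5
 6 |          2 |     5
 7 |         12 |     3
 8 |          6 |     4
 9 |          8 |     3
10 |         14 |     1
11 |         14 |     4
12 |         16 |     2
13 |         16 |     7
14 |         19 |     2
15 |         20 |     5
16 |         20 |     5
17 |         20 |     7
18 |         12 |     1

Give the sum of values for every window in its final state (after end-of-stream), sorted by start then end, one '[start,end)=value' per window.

[0,2)=11 [2,4)=16 [6,8)=5 [8,10)=3 [10,12)=5 [12,14)=3 [14,16)=5 [16,18)=9 [18,20)=2 [20,22)=17

i=0 t=1 v=5: → [0,2); WM=−∞
i=1 t=1 v=6: → [0,2); WM=−∞
i=2 t=2 v=8: → [2,4); WM=-1
i=3 t=2 v=8: → [2,4); WM=-1
i=4 t=7 v=1: → [6,8); WM=-1
i=5 t=11 v=5: → [10,12); WM=8; [0,2) fires=11 [2,4) fires=16 [6,8) fires=1
i=6 t=2 v=5: DROP (t<8-4); WM=8
i=7 t=12 v=3: → [12,14); WM=8
i=8 t=6 v=4: → [6,8); WM=9
i=9 t=8 v=3: → [8,10); WM=9
i=10 t=14 v=1: → [14,16); WM=9
i=11 t=14 v=4: → [14,16); WM=11; [8,10) fires=3
i=12 t=16 v=2: → [16,18); WM=11
i=13 t=16 v=7: → [16,18); WM=11
i=14 t=19 v=2: → [18,20); WM=16; [10,12) fires=5 [12,14) fires=3 [14,16) fires=5
i=15 t=20 v=5: → [20,22); WM=16
i=16 t=20 v=5: → [20,22); WM=16
i=17 t=20 v=7: → [20,22); WM=17
i=18 t=12 v=1: DROP (t<17-4); WM=17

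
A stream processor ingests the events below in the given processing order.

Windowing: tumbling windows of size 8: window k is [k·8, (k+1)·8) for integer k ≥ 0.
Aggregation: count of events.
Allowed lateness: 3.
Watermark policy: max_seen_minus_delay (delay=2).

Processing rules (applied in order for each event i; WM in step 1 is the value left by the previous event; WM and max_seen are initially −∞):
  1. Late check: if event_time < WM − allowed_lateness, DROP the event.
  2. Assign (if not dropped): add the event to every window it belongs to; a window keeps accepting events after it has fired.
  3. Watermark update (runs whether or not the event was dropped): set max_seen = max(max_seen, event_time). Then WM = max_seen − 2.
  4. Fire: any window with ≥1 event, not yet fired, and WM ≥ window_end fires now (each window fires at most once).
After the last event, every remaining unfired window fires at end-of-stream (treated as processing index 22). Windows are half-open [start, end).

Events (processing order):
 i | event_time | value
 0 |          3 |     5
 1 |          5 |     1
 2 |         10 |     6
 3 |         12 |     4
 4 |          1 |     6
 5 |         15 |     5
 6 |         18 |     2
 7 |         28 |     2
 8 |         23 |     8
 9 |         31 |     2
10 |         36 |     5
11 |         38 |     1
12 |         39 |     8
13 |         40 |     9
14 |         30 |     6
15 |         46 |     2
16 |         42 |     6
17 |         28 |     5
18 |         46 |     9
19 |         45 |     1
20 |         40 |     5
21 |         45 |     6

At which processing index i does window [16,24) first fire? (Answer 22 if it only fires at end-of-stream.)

i=0 t=3 v=5: → [0,8); WM=1
i=1 t=5 v=1: → [0,8); WM=3
i=2 t=10 v=6: → [8,16); WM=8; [0,8) fires=2
i=3 t=12 v=4: → [8,16); WM=10
i=4 t=1 v=6: DROP (t<10-3); WM=10
i=5 t=15 v=5: → [8,16); WM=13
i=6 t=18 v=2: → [16,24); WM=16; [8,16) fires=3
i=7 t=28 v=2: → [24,32); WM=26; [16,24) fires=1
i=8 t=23 v=8: → [16,24); WM=26
i=9 t=31 v=2: → [24,32); WM=29
i=10 t=36 v=5: → [32,40); WM=34; [24,32) fires=2
i=11 t=38 v=1: → [32,40); WM=36
i=12 t=39 v=8: → [32,40); WM=37
i=13 t=40 v=9: → [40,48); WM=38
i=14 t=30 v=6: DROP (t<38-3); WM=38
i=15 t=46 v=2: → [40,48); WM=44; [32,40) fires=3
i=16 t=42 v=6: → [40,48); WM=44
i=17 t=28 v=5: DROP (t<44-3); WM=44
i=18 t=46 v=9: → [40,48); WM=44
i=19 t=45 v=1: → [40,48); WM=44
i=20 t=40 v=5: DROP (t<44-3); WM=44
i=21 t=45 v=6: → [40,48); WM=44

7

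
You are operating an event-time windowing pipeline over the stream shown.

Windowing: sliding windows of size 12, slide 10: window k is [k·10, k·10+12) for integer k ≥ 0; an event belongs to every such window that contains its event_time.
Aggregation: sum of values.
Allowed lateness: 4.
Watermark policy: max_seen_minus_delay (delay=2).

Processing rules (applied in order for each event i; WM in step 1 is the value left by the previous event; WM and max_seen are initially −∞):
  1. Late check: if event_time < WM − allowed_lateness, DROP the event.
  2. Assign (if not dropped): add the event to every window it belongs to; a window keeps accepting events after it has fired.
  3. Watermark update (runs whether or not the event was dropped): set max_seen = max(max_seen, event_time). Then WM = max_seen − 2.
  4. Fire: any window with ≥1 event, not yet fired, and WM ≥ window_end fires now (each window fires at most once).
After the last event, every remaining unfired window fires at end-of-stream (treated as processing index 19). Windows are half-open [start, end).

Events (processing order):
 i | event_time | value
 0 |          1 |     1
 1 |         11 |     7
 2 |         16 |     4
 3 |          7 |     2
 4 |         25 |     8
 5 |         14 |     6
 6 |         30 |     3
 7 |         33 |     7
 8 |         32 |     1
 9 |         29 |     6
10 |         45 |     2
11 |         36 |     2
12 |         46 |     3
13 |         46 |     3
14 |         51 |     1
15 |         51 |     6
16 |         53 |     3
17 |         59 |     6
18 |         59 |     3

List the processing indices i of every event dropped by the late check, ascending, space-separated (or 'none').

3 5 11

i=0 t=1 v=1: → [0,12); WM=-1
i=1 t=11 v=7: → [10,22),[0,12); WM=9
i=2 t=16 v=4: → [10,22); WM=14; [0,12) fires=8
i=3 t=7 v=2: DROP (t<14-4); WM=14
i=4 t=25 v=8: → [20,32); WM=23; [10,22) fires=11
i=5 t=14 v=6: DROP (t<23-4); WM=23
i=6 t=30 v=3: → [30,42),[20,32); WM=28
i=7 t=33 v=7: → [30,42); WM=31
i=8 t=32 v=1: → [30,42); WM=31
i=9 t=29 v=6: → [20,32); WM=31
i=10 t=45 v=2: → [40,52); WM=43; [20,32) fires=17 [30,42) fires=11
i=11 t=36 v=2: DROP (t<43-4); WM=43
i=12 t=46 v=3: → [40,52); WM=44
i=13 t=46 v=3: → [40,52); WM=44
i=14 t=51 v=1: → [50,62),[40,52); WM=49
i=15 t=51 v=6: → [50,62),[40,52); WM=49
i=16 t=53 v=3: → [50,62); WM=51
i=17 t=59 v=6: → [50,62); WM=57; [40,52) fires=15
i=18 t=59 v=3: → [50,62); WM=57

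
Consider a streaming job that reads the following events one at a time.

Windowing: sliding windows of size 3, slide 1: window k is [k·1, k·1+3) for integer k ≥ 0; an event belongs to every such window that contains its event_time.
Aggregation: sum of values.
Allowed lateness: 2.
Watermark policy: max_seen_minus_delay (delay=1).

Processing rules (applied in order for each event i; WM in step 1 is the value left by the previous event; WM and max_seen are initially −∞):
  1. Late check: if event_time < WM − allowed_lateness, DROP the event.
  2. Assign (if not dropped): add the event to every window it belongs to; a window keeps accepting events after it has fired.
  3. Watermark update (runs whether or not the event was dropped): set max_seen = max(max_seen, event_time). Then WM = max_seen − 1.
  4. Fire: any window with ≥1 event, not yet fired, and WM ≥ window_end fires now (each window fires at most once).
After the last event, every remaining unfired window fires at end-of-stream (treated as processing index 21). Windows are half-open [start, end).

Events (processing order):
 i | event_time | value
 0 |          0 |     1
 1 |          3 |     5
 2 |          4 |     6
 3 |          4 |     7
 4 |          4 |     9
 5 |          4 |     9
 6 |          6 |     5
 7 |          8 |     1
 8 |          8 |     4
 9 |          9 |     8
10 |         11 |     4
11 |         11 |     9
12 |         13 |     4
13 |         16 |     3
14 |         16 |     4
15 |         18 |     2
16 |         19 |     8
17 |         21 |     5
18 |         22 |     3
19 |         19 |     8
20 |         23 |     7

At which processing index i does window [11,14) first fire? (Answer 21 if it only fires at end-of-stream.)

i=0 t=0 v=1: → [0,3); WM=-1
i=1 t=3 v=5: → [3,6),[2,5),[1,4); WM=2
i=2 t=4 v=6: → [4,7),[3,6),[2,5); WM=3; [0,3) fires=1
i=3 t=4 v=7: → [4,7),[3,6),[2,5); WM=3
i=4 t=4 v=9: → [4,7),[3,6),[2,5); WM=3
i=5 t=4 v=9: → [4,7),[3,6),[2,5); WM=3
i=6 t=6 v=5: → [6,9),[5,8),[4,7); WM=5; [1,4) fires=5 [2,5) fires=36
i=7 t=8 v=1: → [8,11),[7,10),[6,9); WM=7; [3,6) fires=36 [4,7) fires=36
i=8 t=8 v=4: → [8,11),[7,10),[6,9); WM=7
i=9 t=9 v=8: → [9,12),[8,11),[7,10); WM=8; [5,8) fires=5
i=10 t=11 v=4: → [11,14),[10,13),[9,12); WM=10; [6,9) fires=10 [7,10) fires=13
i=11 t=11 v=9: → [11,14),[10,13),[9,12); WM=10
i=12 t=13 v=4: → [13,16),[12,15),[11,14); WM=12; [8,11) fires=13 [9,12) fires=21
i=13 t=16 v=3: → [16,19),[15,18),[14,17); WM=15; [10,13) fires=13 [11,14) fires=17 [12,15) fires=4
i=14 t=16 v=4: → [16,19),[15,18),[14,17); WM=15
i=15 t=18 v=2: → [18,21),[17,20),[16,19); WM=17; [13,16) fires=4 [14,17) fires=7
i=16 t=19 v=8: → [19,22),[18,21),[17,20); WM=18; [15,18) fires=7
i=17 t=21 v=5: → [21,24),[20,23),[19,22); WM=20; [16,19) fires=9 [17,20) fires=10
i=18 t=22 v=3: → [22,25),[21,24),[20,23); WM=21; [18,21) fires=10
i=19 t=19 v=8: → [19,22),[18,21),[17,20); WM=21
i=20 t=23 v=7: → [23,26),[22,25),[21,24); WM=22; [19,22) fires=21

13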